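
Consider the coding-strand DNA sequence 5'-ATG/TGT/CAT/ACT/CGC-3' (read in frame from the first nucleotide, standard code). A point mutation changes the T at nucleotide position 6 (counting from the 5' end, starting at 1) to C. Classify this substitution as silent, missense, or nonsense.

silent

Position 6 falls in codon 2: TGT → Cys.
After the substitution the codon is TGC → Cys.
Both encode Cys, so the change is synonymous.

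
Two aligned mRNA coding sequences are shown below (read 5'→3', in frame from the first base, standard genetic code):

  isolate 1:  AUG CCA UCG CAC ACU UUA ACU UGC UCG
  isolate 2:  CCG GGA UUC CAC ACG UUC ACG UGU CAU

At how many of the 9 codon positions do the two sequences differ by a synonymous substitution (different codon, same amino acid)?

Codon 1: AUG Met / CCG Pro — nonsynonymous.
Codon 2: CCA Pro / GGA Gly — nonsynonymous.
Codon 3: UCG Ser / UUC Phe — nonsynonymous.
Codon 4: CAC His / CAC His — identical.
Codon 5: ACU Thr / ACG Thr — synonymous.
Codon 6: UUA Leu / UUC Phe — nonsynonymous.
Codon 7: ACU Thr / ACG Thr — synonymous.
Codon 8: UGC Cys / UGU Cys — synonymous.
Codon 9: UCG Ser / CAU His — nonsynonymous.
Synonymous differences: 3.

3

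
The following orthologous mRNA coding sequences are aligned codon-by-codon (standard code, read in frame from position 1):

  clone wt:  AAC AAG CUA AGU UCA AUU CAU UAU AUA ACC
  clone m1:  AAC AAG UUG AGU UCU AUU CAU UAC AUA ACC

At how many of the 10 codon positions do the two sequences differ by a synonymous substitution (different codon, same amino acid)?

Codon 1: AAC Asn / AAC Asn — identical.
Codon 2: AAG Lys / AAG Lys — identical.
Codon 3: CUA Leu / UUG Leu — synonymous.
Codon 4: AGU Ser / AGU Ser — identical.
Codon 5: UCA Ser / UCU Ser — synonymous.
Codon 6: AUU Ile / AUU Ile — identical.
Codon 7: CAU His / CAU His — identical.
Codon 8: UAU Tyr / UAC Tyr — synonymous.
Codon 9: AUA Ile / AUA Ile — identical.
Codon 10: ACC Thr / ACC Thr — identical.
Synonymous differences: 3.

3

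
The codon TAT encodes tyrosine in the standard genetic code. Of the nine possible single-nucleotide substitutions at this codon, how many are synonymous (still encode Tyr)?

1

Position 1: none → 0 synonymous.
Position 2: none → 0 synonymous.
Position 3: TAC → 1 synonymous.
Total: 0 + 0 + 1 = 1.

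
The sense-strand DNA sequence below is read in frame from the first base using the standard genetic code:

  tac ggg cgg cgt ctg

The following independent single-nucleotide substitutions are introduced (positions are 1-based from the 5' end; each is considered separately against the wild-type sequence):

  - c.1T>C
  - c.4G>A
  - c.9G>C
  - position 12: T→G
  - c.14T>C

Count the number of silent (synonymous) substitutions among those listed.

Codon 1: TAC (Tyr) → CAC (His) — missense.
Codon 2: GGG (Gly) → AGG (Arg) — missense.
Codon 3: CGG (Arg) → CGC (Arg) — synonymous.
Codon 4: CGT (Arg) → CGG (Arg) — synonymous.
Codon 5: CTG (Leu) → CCG (Pro) — missense.
Synonymous: 2 of 5.

2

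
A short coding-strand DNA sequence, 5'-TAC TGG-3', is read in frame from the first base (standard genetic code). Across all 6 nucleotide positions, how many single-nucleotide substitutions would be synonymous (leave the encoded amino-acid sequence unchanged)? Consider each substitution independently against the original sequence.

Codon 1 (TAC, Tyr): 1 synonymous substitution.
Codon 2 (TGG, Trp): 0 synonymous substitutions.
Total: 1 + 0 = 1.

1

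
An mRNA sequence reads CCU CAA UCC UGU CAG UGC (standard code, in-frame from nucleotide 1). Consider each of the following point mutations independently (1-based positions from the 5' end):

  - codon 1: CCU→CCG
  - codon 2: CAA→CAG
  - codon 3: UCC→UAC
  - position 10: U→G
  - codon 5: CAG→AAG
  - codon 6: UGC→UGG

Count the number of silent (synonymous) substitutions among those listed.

Codon 1: CCU (Pro) → CCG (Pro) — synonymous.
Codon 2: CAA (Gln) → CAG (Gln) — synonymous.
Codon 3: UCC (Ser) → UAC (Tyr) — missense.
Codon 4: UGU (Cys) → GGU (Gly) — missense.
Codon 5: CAG (Gln) → AAG (Lys) — missense.
Codon 6: UGC (Cys) → UGG (Trp) — missense.
Synonymous: 2 of 6.

2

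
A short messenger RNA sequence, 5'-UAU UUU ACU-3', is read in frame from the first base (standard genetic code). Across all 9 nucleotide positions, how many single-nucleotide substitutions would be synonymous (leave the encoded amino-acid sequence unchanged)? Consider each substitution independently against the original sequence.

Codon 1 (UAU, Tyr): 1 synonymous substitution.
Codon 2 (UUU, Phe): 1 synonymous substitution.
Codon 3 (ACU, Thr): 3 synonymous substitutions.
Total: 1 + 1 + 3 = 5.

5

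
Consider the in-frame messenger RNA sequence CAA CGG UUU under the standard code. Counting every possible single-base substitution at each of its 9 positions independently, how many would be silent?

Codon 1 (CAA, Gln): 1 synonymous substitution.
Codon 2 (CGG, Arg): 4 synonymous substitutions.
Codon 3 (UUU, Phe): 1 synonymous substitution.
Total: 1 + 4 + 1 = 6.

6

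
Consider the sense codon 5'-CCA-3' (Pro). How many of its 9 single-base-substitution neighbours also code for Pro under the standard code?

3

Position 1: none → 0 synonymous.
Position 2: none → 0 synonymous.
Position 3: CCU, CCC, CCG → 3 synonymous.
Total: 0 + 0 + 3 = 3.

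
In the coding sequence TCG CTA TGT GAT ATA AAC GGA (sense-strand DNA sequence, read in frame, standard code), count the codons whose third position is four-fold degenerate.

Codon 1 TCG (Ser): third position 4-fold.
Codon 2 CTA (Leu): third position 4-fold.
Codon 3 TGT (Cys): third position 2-fold.
Codon 4 GAT (Asp): third position 2-fold.
Codon 5 ATA (Ile): third position 3-fold.
Codon 6 AAC (Asn): third position 2-fold.
Codon 7 GGA (Gly): third position 4-fold.
Four-fold degenerate third positions: 3.

3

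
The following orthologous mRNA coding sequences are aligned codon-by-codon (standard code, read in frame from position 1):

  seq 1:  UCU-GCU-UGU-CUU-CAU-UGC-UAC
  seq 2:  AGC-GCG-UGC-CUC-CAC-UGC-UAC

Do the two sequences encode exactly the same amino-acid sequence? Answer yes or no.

yes

Codon 1: UCU Ser / AGC Ser — synonymous.
Codon 2: GCU Ala / GCG Ala — synonymous.
Codon 3: UGU Cys / UGC Cys — synonymous.
Codon 4: CUU Leu / CUC Leu — synonymous.
Codon 5: CAU His / CAC His — synonymous.
Codon 6: UGC Cys / UGC Cys — identical.
Codon 7: UAC Tyr / UAC Tyr — identical.
Nonsynonymous differences: 0 → same protein.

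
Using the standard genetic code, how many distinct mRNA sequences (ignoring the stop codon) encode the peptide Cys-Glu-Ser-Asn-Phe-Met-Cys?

192

Cys: 2 codons.
Glu: 2 codons.
Ser: 6 codons.
Asn: 2 codons.
Phe: 2 codons.
Met: 1 codon.
Cys: 2 codons.
2 × 2 × 6 × 2 × 2 × 1 × 2 = 192.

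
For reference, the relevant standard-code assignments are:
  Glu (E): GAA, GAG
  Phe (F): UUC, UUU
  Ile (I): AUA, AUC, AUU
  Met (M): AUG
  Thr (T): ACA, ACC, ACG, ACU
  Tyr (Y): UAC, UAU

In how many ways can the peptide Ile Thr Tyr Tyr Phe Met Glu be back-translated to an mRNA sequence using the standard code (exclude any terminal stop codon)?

192

Ile: 3 codons.
Thr: 4 codons.
Tyr: 2 codons.
Tyr: 2 codons.
Phe: 2 codons.
Met: 1 codon.
Glu: 2 codons.
3 × 4 × 2 × 2 × 2 × 1 × 2 = 192.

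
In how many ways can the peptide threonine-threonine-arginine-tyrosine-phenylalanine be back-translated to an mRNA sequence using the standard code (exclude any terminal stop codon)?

Thr: 4 codons.
Thr: 4 codons.
Arg: 6 codons.
Tyr: 2 codons.
Phe: 2 codons.
4 × 4 × 6 × 2 × 2 = 384.

384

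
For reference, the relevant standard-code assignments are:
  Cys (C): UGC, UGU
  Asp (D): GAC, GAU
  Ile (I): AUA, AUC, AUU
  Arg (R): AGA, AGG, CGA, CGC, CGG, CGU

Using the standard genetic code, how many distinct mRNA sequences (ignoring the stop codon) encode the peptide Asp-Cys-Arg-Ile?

Asp: 2 codons.
Cys: 2 codons.
Arg: 6 codons.
Ile: 3 codons.
2 × 2 × 6 × 3 = 72.

72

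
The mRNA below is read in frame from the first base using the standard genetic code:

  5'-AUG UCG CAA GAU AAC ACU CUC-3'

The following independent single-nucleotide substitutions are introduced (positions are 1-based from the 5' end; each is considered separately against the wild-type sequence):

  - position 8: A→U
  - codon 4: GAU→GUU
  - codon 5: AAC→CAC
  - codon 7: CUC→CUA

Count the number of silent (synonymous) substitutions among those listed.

1

Codon 3: CAA (Gln) → CUA (Leu) — missense.
Codon 4: GAU (Asp) → GUU (Val) — missense.
Codon 5: AAC (Asn) → CAC (His) — missense.
Codon 7: CUC (Leu) → CUA (Leu) — synonymous.
Synonymous: 1 of 4.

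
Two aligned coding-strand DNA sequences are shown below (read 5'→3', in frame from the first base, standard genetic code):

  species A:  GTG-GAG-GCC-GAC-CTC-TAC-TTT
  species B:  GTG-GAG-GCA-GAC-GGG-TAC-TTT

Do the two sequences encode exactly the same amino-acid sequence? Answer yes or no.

no

Codon 1: GTG Val / GTG Val — identical.
Codon 2: GAG Glu / GAG Glu — identical.
Codon 3: GCC Ala / GCA Ala — synonymous.
Codon 4: GAC Asp / GAC Asp — identical.
Codon 5: CTC Leu / GGG Gly — nonsynonymous.
Codon 6: TAC Tyr / TAC Tyr — identical.
Codon 7: TTT Phe / TTT Phe — identical.
Nonsynonymous differences: 1 → different protein.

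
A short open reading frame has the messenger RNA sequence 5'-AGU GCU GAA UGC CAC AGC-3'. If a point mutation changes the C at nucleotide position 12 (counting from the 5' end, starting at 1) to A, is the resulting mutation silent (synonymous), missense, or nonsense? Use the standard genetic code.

Position 12 falls in codon 4: UGC → Cys.
After the substitution the codon is UGA → Stop.
The new codon is a stop codon, so this is a nonsense mutation.

nonsense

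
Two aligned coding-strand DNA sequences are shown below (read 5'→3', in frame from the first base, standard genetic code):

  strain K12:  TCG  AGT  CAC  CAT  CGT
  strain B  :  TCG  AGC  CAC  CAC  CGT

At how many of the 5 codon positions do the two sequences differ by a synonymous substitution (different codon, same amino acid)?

Codon 1: TCG Ser / TCG Ser — identical.
Codon 2: AGT Ser / AGC Ser — synonymous.
Codon 3: CAC His / CAC His — identical.
Codon 4: CAT His / CAC His — synonymous.
Codon 5: CGT Arg / CGT Arg — identical.
Synonymous differences: 2.

2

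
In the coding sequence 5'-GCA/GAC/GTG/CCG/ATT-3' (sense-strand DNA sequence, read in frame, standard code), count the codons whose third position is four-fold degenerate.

3

Codon 1 GCA (Ala): third position 4-fold.
Codon 2 GAC (Asp): third position 2-fold.
Codon 3 GTG (Val): third position 4-fold.
Codon 4 CCG (Pro): third position 4-fold.
Codon 5 ATT (Ile): third position 3-fold.
Four-fold degenerate third positions: 3.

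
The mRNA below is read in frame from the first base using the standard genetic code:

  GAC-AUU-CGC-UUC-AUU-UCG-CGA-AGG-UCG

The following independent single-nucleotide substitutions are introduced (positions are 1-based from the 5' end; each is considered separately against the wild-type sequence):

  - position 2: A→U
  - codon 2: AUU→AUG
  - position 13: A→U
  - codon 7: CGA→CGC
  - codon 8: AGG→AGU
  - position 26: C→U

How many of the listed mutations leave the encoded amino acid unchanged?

1

Codon 1: GAC (Asp) → GUC (Val) — missense.
Codon 2: AUU (Ile) → AUG (Met) — missense.
Codon 5: AUU (Ile) → UUU (Phe) — missense.
Codon 7: CGA (Arg) → CGC (Arg) — synonymous.
Codon 8: AGG (Arg) → AGU (Ser) — missense.
Codon 9: UCG (Ser) → UUG (Leu) — missense.
Synonymous: 1 of 6.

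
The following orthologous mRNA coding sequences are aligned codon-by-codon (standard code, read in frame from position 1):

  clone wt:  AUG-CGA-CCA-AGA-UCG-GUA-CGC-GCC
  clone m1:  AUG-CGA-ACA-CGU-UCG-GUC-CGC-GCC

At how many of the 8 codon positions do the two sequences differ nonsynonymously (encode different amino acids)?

Codon 1: AUG Met / AUG Met — identical.
Codon 2: CGA Arg / CGA Arg — identical.
Codon 3: CCA Pro / ACA Thr — nonsynonymous.
Codon 4: AGA Arg / CGU Arg — synonymous.
Codon 5: UCG Ser / UCG Ser — identical.
Codon 6: GUA Val / GUC Val — synonymous.
Codon 7: CGC Arg / CGC Arg — identical.
Codon 8: GCC Ala / GCC Ala — identical.
Nonsynonymous differences: 1.

1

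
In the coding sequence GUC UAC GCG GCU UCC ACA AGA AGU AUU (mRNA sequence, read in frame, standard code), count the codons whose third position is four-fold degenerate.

5

Codon 1 GUC (Val): third position 4-fold.
Codon 2 UAC (Tyr): third position 2-fold.
Codon 3 GCG (Ala): third position 4-fold.
Codon 4 GCU (Ala): third position 4-fold.
Codon 5 UCC (Ser): third position 4-fold.
Codon 6 ACA (Thr): third position 4-fold.
Codon 7 AGA (Arg): third position 2-fold.
Codon 8 AGU (Ser): third position 2-fold.
Codon 9 AUU (Ile): third position 3-fold.
Four-fold degenerate third positions: 5.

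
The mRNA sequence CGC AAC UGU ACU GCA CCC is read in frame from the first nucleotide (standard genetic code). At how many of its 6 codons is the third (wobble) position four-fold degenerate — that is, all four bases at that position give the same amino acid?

Codon 1 CGC (Arg): third position 4-fold.
Codon 2 AAC (Asn): third position 2-fold.
Codon 3 UGU (Cys): third position 2-fold.
Codon 4 ACU (Thr): third position 4-fold.
Codon 5 GCA (Ala): third position 4-fold.
Codon 6 CCC (Pro): third position 4-fold.
Four-fold degenerate third positions: 4.

4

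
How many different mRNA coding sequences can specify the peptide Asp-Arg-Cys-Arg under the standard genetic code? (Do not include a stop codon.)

Asp: 2 codons.
Arg: 6 codons.
Cys: 2 codons.
Arg: 6 codons.
2 × 6 × 2 × 6 = 144.

144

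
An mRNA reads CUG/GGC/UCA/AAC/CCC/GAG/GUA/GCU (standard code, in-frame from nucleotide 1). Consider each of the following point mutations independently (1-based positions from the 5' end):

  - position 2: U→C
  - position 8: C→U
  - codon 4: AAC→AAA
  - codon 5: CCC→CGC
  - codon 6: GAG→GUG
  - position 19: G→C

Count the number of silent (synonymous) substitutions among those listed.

Codon 1: CUG (Leu) → CCG (Pro) — missense.
Codon 3: UCA (Ser) → UUA (Leu) — missense.
Codon 4: AAC (Asn) → AAA (Lys) — missense.
Codon 5: CCC (Pro) → CGC (Arg) — missense.
Codon 6: GAG (Glu) → GUG (Val) — missense.
Codon 7: GUA (Val) → CUA (Leu) — missense.
Synonymous: 0 of 6.

0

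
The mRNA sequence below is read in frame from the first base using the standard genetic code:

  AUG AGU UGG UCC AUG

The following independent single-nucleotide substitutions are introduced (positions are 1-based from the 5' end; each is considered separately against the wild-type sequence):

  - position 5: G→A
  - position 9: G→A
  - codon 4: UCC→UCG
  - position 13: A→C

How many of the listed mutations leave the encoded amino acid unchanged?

Codon 2: AGU (Ser) → AAU (Asn) — missense.
Codon 3: UGG (Trp) → UGA (Stop) — nonsense.
Codon 4: UCC (Ser) → UCG (Ser) — synonymous.
Codon 5: AUG (Met) → CUG (Leu) — missense.
Synonymous: 1 of 4.

1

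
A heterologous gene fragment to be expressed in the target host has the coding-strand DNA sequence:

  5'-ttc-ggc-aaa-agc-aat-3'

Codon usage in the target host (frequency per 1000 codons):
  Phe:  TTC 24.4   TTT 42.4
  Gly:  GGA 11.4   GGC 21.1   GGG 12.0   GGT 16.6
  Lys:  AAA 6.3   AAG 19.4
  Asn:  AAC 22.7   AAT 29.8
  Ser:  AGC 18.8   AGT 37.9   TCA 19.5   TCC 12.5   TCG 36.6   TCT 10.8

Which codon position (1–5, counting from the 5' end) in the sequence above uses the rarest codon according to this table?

3

Codon 1 TTC (Phe): 24.4 per 1000.
Codon 2 GGC (Gly): 21.1 per 1000.
Codon 3 AAA (Lys): 6.3 per 1000.
Codon 4 AGC (Ser): 18.8 per 1000.
Codon 5 AAT (Asn): 29.8 per 1000.
Lowest frequency is 6.3 at codon 3.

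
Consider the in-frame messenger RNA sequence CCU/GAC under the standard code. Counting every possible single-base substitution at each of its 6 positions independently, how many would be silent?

Codon 1 (CCU, Pro): 3 synonymous substitutions.
Codon 2 (GAC, Asp): 1 synonymous substitution.
Total: 3 + 1 = 4.

4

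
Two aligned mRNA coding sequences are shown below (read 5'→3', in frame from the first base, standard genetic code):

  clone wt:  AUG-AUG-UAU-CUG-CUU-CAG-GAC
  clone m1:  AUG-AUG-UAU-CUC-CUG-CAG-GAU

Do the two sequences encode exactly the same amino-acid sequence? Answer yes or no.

Codon 1: AUG Met / AUG Met — identical.
Codon 2: AUG Met / AUG Met — identical.
Codon 3: UAU Tyr / UAU Tyr — identical.
Codon 4: CUG Leu / CUC Leu — synonymous.
Codon 5: CUU Leu / CUG Leu — synonymous.
Codon 6: CAG Gln / CAG Gln — identical.
Codon 7: GAC Asp / GAU Asp — synonymous.
Nonsynonymous differences: 0 → same protein.

yes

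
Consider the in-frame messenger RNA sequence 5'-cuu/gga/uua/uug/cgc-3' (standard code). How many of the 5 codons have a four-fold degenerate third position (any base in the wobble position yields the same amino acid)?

3

Codon 1 CUU (Leu): third position 4-fold.
Codon 2 GGA (Gly): third position 4-fold.
Codon 3 UUA (Leu): third position 2-fold.
Codon 4 UUG (Leu): third position 2-fold.
Codon 5 CGC (Arg): third position 4-fold.
Four-fold degenerate third positions: 3.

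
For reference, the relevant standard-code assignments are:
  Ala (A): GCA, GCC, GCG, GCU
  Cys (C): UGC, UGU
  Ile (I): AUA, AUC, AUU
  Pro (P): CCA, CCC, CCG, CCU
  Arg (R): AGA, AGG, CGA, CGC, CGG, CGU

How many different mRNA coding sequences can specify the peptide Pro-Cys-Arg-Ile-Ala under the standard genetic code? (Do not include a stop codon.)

Pro: 4 codons.
Cys: 2 codons.
Arg: 6 codons.
Ile: 3 codons.
Ala: 4 codons.
4 × 2 × 6 × 3 × 4 = 576.

576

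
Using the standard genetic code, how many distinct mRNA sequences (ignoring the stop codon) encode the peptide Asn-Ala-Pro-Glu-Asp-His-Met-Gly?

Asn: 2 codons.
Ala: 4 codons.
Pro: 4 codons.
Glu: 2 codons.
Asp: 2 codons.
His: 2 codons.
Met: 1 codon.
Gly: 4 codons.
2 × 4 × 4 × 2 × 2 × 2 × 1 × 4 = 1024.

1024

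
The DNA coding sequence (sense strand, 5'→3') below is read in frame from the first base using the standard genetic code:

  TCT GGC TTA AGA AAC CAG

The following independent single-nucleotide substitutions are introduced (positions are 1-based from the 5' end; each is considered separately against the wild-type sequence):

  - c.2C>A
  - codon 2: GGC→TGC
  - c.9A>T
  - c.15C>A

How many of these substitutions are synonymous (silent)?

0

Codon 1: TCT (Ser) → TAT (Tyr) — missense.
Codon 2: GGC (Gly) → TGC (Cys) — missense.
Codon 3: TTA (Leu) → TTT (Phe) — missense.
Codon 5: AAC (Asn) → AAA (Lys) — missense.
Synonymous: 0 of 4.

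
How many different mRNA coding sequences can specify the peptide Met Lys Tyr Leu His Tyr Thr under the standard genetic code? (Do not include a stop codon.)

384

Met: 1 codon.
Lys: 2 codons.
Tyr: 2 codons.
Leu: 6 codons.
His: 2 codons.
Tyr: 2 codons.
Thr: 4 codons.
1 × 2 × 2 × 6 × 2 × 2 × 4 = 384.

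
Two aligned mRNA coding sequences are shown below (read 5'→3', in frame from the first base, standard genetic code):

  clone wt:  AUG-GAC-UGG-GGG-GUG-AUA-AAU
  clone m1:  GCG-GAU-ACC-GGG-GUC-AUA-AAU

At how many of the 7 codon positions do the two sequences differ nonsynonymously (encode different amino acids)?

Codon 1: AUG Met / GCG Ala — nonsynonymous.
Codon 2: GAC Asp / GAU Asp — synonymous.
Codon 3: UGG Trp / ACC Thr — nonsynonymous.
Codon 4: GGG Gly / GGG Gly — identical.
Codon 5: GUG Val / GUC Val — synonymous.
Codon 6: AUA Ile / AUA Ile — identical.
Codon 7: AAU Asn / AAU Asn — identical.
Nonsynonymous differences: 2.

2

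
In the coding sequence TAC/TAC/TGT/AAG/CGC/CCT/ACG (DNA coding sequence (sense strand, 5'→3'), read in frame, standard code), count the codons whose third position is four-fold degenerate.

3

Codon 1 TAC (Tyr): third position 2-fold.
Codon 2 TAC (Tyr): third position 2-fold.
Codon 3 TGT (Cys): third position 2-fold.
Codon 4 AAG (Lys): third position 2-fold.
Codon 5 CGC (Arg): third position 4-fold.
Codon 6 CCT (Pro): third position 4-fold.
Codon 7 ACG (Thr): third position 4-fold.
Four-fold degenerate third positions: 3.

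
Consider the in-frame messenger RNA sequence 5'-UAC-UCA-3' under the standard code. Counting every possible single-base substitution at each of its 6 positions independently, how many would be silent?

Codon 1 (UAC, Tyr): 1 synonymous substitution.
Codon 2 (UCA, Ser): 3 synonymous substitutions.
Total: 1 + 3 = 4.

4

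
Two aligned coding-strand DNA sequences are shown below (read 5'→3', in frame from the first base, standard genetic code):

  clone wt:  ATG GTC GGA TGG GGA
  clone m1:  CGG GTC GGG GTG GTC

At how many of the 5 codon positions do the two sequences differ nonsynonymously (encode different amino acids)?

Codon 1: ATG Met / CGG Arg — nonsynonymous.
Codon 2: GTC Val / GTC Val — identical.
Codon 3: GGA Gly / GGG Gly — synonymous.
Codon 4: TGG Trp / GTG Val — nonsynonymous.
Codon 5: GGA Gly / GTC Val — nonsynonymous.
Nonsynonymous differences: 3.

3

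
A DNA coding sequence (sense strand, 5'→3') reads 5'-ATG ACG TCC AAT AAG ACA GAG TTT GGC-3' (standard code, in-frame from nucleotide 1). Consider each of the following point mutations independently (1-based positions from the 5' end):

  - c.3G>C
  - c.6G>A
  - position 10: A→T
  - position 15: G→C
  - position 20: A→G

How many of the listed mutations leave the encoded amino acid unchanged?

1

Codon 1: ATG (Met) → ATC (Ile) — missense.
Codon 2: ACG (Thr) → ACA (Thr) — synonymous.
Codon 4: AAT (Asn) → TAT (Tyr) — missense.
Codon 5: AAG (Lys) → AAC (Asn) — missense.
Codon 7: GAG (Glu) → GGG (Gly) — missense.
Synonymous: 1 of 5.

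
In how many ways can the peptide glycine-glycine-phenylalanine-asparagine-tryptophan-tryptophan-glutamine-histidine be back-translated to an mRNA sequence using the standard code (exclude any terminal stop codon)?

Gly: 4 codons.
Gly: 4 codons.
Phe: 2 codons.
Asn: 2 codons.
Trp: 1 codon.
Trp: 1 codon.
Gln: 2 codons.
His: 2 codons.
4 × 4 × 2 × 2 × 1 × 1 × 2 × 2 = 256.

256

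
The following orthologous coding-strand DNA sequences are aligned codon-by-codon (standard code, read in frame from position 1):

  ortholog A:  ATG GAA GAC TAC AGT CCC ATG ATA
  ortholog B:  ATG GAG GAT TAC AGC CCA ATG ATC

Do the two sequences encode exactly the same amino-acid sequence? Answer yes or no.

yes

Codon 1: ATG Met / ATG Met — identical.
Codon 2: GAA Glu / GAG Glu — synonymous.
Codon 3: GAC Asp / GAT Asp — synonymous.
Codon 4: TAC Tyr / TAC Tyr — identical.
Codon 5: AGT Ser / AGC Ser — synonymous.
Codon 6: CCC Pro / CCA Pro — synonymous.
Codon 7: ATG Met / ATG Met — identical.
Codon 8: ATA Ile / ATC Ile — synonymous.
Nonsynonymous differences: 0 → same protein.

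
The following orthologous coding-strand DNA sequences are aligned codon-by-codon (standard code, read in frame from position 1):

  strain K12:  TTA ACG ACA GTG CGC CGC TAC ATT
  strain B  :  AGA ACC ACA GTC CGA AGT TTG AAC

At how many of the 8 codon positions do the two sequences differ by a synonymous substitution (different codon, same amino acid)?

3

Codon 1: TTA Leu / AGA Arg — nonsynonymous.
Codon 2: ACG Thr / ACC Thr — synonymous.
Codon 3: ACA Thr / ACA Thr — identical.
Codon 4: GTG Val / GTC Val — synonymous.
Codon 5: CGC Arg / CGA Arg — synonymous.
Codon 6: CGC Arg / AGT Ser — nonsynonymous.
Codon 7: TAC Tyr / TTG Leu — nonsynonymous.
Codon 8: ATT Ile / AAC Asn — nonsynonymous.
Synonymous differences: 3.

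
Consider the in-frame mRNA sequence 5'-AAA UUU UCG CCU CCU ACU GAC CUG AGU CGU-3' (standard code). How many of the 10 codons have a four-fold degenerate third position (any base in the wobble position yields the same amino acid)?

6

Codon 1 AAA (Lys): third position 2-fold.
Codon 2 UUU (Phe): third position 2-fold.
Codon 3 UCG (Ser): third position 4-fold.
Codon 4 CCU (Pro): third position 4-fold.
Codon 5 CCU (Pro): third position 4-fold.
Codon 6 ACU (Thr): third position 4-fold.
Codon 7 GAC (Asp): third position 2-fold.
Codon 8 CUG (Leu): third position 4-fold.
Codon 9 AGU (Ser): third position 2-fold.
Codon 10 CGU (Arg): third position 4-fold.
Four-fold degenerate third positions: 6.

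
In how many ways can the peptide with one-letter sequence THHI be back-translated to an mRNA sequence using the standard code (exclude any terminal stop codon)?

Thr: 4 codons.
His: 2 codons.
His: 2 codons.
Ile: 3 codons.
4 × 2 × 2 × 3 = 48.

48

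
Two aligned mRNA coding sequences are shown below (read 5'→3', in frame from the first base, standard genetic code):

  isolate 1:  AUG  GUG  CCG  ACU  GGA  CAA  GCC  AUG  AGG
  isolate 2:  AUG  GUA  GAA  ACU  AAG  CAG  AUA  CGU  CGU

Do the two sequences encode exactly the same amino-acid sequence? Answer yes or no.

no

Codon 1: AUG Met / AUG Met — identical.
Codon 2: GUG Val / GUA Val — synonymous.
Codon 3: CCG Pro / GAA Glu — nonsynonymous.
Codon 4: ACU Thr / ACU Thr — identical.
Codon 5: GGA Gly / AAG Lys — nonsynonymous.
Codon 6: CAA Gln / CAG Gln — synonymous.
Codon 7: GCC Ala / AUA Ile — nonsynonymous.
Codon 8: AUG Met / CGU Arg — nonsynonymous.
Codon 9: AGG Arg / CGU Arg — synonymous.
Nonsynonymous differences: 4 → different protein.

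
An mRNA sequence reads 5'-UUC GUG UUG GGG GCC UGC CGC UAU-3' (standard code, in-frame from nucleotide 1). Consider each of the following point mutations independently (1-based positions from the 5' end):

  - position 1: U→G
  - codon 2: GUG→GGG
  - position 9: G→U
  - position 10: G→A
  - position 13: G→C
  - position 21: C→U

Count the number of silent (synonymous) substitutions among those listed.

Codon 1: UUC (Phe) → GUC (Val) — missense.
Codon 2: GUG (Val) → GGG (Gly) — missense.
Codon 3: UUG (Leu) → UUU (Phe) — missense.
Codon 4: GGG (Gly) → AGG (Arg) — missense.
Codon 5: GCC (Ala) → CCC (Pro) — missense.
Codon 7: CGC (Arg) → CGU (Arg) — synonymous.
Synonymous: 1 of 6.

1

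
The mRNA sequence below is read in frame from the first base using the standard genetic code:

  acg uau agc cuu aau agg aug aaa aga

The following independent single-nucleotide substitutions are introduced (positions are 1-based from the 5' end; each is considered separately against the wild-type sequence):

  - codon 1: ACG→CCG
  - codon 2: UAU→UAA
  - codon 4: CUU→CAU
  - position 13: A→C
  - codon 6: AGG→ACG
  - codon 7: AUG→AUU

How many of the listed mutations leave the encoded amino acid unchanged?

Codon 1: ACG (Thr) → CCG (Pro) — missense.
Codon 2: UAU (Tyr) → UAA (Stop) — nonsense.
Codon 4: CUU (Leu) → CAU (His) — missense.
Codon 5: AAU (Asn) → CAU (His) — missense.
Codon 6: AGG (Arg) → ACG (Thr) — missense.
Codon 7: AUG (Met) → AUU (Ile) — missense.
Synonymous: 0 of 6.

0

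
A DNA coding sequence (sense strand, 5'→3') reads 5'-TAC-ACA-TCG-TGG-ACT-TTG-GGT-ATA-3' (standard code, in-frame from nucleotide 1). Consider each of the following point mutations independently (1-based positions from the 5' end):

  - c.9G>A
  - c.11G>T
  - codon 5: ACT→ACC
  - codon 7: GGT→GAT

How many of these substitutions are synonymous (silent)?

Codon 3: TCG (Ser) → TCA (Ser) — synonymous.
Codon 4: TGG (Trp) → TTG (Leu) — missense.
Codon 5: ACT (Thr) → ACC (Thr) — synonymous.
Codon 7: GGT (Gly) → GAT (Asp) — missense.
Synonymous: 2 of 4.

2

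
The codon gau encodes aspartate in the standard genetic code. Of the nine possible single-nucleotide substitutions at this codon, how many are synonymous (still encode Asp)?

Position 1: none → 0 synonymous.
Position 2: none → 0 synonymous.
Position 3: GAC → 1 synonymous.
Total: 0 + 0 + 1 = 1.

1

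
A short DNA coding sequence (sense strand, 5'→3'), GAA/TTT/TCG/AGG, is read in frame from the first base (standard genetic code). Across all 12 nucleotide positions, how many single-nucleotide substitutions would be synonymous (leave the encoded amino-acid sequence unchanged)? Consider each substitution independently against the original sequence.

Codon 1 (GAA, Glu): 1 synonymous substitution.
Codon 2 (TTT, Phe): 1 synonymous substitution.
Codon 3 (TCG, Ser): 3 synonymous substitutions.
Codon 4 (AGG, Arg): 2 synonymous substitutions.
Total: 1 + 1 + 3 + 2 = 7.

7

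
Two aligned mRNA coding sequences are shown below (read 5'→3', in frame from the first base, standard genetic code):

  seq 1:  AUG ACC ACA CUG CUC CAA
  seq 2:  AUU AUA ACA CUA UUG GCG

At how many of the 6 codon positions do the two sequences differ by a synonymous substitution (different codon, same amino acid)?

Codon 1: AUG Met / AUU Ile — nonsynonymous.
Codon 2: ACC Thr / AUA Ile — nonsynonymous.
Codon 3: ACA Thr / ACA Thr — identical.
Codon 4: CUG Leu / CUA Leu — synonymous.
Codon 5: CUC Leu / UUG Leu — synonymous.
Codon 6: CAA Gln / GCG Ala — nonsynonymous.
Synonymous differences: 2.

2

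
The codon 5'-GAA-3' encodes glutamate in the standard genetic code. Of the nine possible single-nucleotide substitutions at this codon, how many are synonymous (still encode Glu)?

1

Position 1: none → 0 synonymous.
Position 2: none → 0 synonymous.
Position 3: GAG → 1 synonymous.
Total: 0 + 0 + 1 = 1.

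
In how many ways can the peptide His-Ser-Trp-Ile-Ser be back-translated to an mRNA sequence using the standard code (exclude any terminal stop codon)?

216

His: 2 codons.
Ser: 6 codons.
Trp: 1 codon.
Ile: 3 codons.
Ser: 6 codons.
2 × 6 × 1 × 3 × 6 = 216.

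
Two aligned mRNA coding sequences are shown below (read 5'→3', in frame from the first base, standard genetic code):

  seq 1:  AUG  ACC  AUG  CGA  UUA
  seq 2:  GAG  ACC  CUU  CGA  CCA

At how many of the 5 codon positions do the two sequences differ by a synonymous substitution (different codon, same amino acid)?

0

Codon 1: AUG Met / GAG Glu — nonsynonymous.
Codon 2: ACC Thr / ACC Thr — identical.
Codon 3: AUG Met / CUU Leu — nonsynonymous.
Codon 4: CGA Arg / CGA Arg — identical.
Codon 5: UUA Leu / CCA Pro — nonsynonymous.
Synonymous differences: 0.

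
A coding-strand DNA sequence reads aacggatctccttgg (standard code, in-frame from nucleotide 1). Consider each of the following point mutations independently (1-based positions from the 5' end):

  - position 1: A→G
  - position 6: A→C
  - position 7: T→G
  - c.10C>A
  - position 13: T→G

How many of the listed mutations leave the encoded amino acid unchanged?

Codon 1: AAC (Asn) → GAC (Asp) — missense.
Codon 2: GGA (Gly) → GGC (Gly) — synonymous.
Codon 3: TCT (Ser) → GCT (Ala) — missense.
Codon 4: CCT (Pro) → ACT (Thr) — missense.
Codon 5: TGG (Trp) → GGG (Gly) — missense.
Synonymous: 1 of 5.

1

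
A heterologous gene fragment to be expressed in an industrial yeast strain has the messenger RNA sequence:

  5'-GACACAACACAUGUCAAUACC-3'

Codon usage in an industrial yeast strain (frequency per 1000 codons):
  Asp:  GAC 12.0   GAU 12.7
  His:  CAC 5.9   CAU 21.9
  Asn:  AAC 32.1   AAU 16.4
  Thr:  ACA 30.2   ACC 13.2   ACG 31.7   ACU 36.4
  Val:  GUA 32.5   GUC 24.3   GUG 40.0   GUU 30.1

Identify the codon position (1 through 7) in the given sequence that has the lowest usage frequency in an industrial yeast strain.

1

Codon 1 GAC (Asp): 12.0 per 1000.
Codon 2 ACA (Thr): 30.2 per 1000.
Codon 3 ACA (Thr): 30.2 per 1000.
Codon 4 CAU (His): 21.9 per 1000.
Codon 5 GUC (Val): 24.3 per 1000.
Codon 6 AAU (Asn): 16.4 per 1000.
Codon 7 ACC (Thr): 13.2 per 1000.
Lowest frequency is 12.0 at codon 1.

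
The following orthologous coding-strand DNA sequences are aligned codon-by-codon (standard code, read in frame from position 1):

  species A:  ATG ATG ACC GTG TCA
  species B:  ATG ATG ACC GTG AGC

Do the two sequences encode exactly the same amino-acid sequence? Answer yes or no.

yes

Codon 1: ATG Met / ATG Met — identical.
Codon 2: ATG Met / ATG Met — identical.
Codon 3: ACC Thr / ACC Thr — identical.
Codon 4: GTG Val / GTG Val — identical.
Codon 5: TCA Ser / AGC Ser — synonymous.
Nonsynonymous differences: 0 → same protein.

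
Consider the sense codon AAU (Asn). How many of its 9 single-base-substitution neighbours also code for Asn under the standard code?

1

Position 1: none → 0 synonymous.
Position 2: none → 0 synonymous.
Position 3: AAC → 1 synonymous.
Total: 0 + 0 + 1 = 1.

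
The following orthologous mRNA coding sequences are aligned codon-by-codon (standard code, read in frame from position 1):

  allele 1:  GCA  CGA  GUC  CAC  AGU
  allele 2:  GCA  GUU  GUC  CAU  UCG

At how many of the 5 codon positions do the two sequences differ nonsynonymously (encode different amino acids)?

Codon 1: GCA Ala / GCA Ala — identical.
Codon 2: CGA Arg / GUU Val — nonsynonymous.
Codon 3: GUC Val / GUC Val — identical.
Codon 4: CAC His / CAU His — synonymous.
Codon 5: AGU Ser / UCG Ser — synonymous.
Nonsynonymous differences: 1.

1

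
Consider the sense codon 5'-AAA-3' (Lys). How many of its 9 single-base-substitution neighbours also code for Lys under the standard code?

1

Position 1: none → 0 synonymous.
Position 2: none → 0 synonymous.
Position 3: AAG → 1 synonymous.
Total: 0 + 0 + 1 = 1.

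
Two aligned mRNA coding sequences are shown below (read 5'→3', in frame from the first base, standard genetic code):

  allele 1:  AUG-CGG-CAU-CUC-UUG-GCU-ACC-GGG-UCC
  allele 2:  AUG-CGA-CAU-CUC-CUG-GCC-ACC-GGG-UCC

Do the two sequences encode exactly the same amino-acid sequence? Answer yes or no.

yes

Codon 1: AUG Met / AUG Met — identical.
Codon 2: CGG Arg / CGA Arg — synonymous.
Codon 3: CAU His / CAU His — identical.
Codon 4: CUC Leu / CUC Leu — identical.
Codon 5: UUG Leu / CUG Leu — synonymous.
Codon 6: GCU Ala / GCC Ala — synonymous.
Codon 7: ACC Thr / ACC Thr — identical.
Codon 8: GGG Gly / GGG Gly — identical.
Codon 9: UCC Ser / UCC Ser — identical.
Nonsynonymous differences: 0 → same protein.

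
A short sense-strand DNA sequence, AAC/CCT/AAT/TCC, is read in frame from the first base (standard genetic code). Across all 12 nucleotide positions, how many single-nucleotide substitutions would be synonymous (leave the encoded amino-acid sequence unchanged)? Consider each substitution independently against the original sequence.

8

Codon 1 (AAC, Asn): 1 synonymous substitution.
Codon 2 (CCT, Pro): 3 synonymous substitutions.
Codon 3 (AAT, Asn): 1 synonymous substitution.
Codon 4 (TCC, Ser): 3 synonymous substitutions.
Total: 1 + 3 + 1 + 3 = 8.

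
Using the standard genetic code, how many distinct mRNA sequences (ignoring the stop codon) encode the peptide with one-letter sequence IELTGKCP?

9216

Ile: 3 codons.
Glu: 2 codons.
Leu: 6 codons.
Thr: 4 codons.
Gly: 4 codons.
Lys: 2 codons.
Cys: 2 codons.
Pro: 4 codons.
3 × 2 × 6 × 4 × 4 × 2 × 2 × 4 = 9216.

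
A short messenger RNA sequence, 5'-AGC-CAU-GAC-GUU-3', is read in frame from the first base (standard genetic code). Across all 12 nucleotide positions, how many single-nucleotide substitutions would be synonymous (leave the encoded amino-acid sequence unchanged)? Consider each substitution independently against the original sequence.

Codon 1 (AGC, Ser): 1 synonymous substitution.
Codon 2 (CAU, His): 1 synonymous substitution.
Codon 3 (GAC, Asp): 1 synonymous substitution.
Codon 4 (GUU, Val): 3 synonymous substitutions.
Total: 1 + 1 + 1 + 3 = 6.

6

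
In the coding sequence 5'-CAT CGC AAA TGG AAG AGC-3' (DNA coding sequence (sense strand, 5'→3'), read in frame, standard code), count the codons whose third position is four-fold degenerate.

1

Codon 1 CAT (His): third position 2-fold.
Codon 2 CGC (Arg): third position 4-fold.
Codon 3 AAA (Lys): third position 2-fold.
Codon 4 TGG (Trp): third position 1-fold.
Codon 5 AAG (Lys): third position 2-fold.
Codon 6 AGC (Ser): third position 2-fold.
Four-fold degenerate third positions: 1.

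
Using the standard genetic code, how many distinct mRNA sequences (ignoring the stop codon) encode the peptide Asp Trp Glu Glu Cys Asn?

32

Asp: 2 codons.
Trp: 1 codon.
Glu: 2 codons.
Glu: 2 codons.
Cys: 2 codons.
Asn: 2 codons.
2 × 1 × 2 × 2 × 2 × 2 = 32.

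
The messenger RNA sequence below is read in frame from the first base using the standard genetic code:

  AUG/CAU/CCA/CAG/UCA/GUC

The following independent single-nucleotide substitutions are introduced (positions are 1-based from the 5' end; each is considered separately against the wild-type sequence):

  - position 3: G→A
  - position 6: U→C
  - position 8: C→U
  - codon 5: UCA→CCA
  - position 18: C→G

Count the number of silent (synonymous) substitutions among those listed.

2

Codon 1: AUG (Met) → AUA (Ile) — missense.
Codon 2: CAU (His) → CAC (His) — synonymous.
Codon 3: CCA (Pro) → CUA (Leu) — missense.
Codon 5: UCA (Ser) → CCA (Pro) — missense.
Codon 6: GUC (Val) → GUG (Val) — synonymous.
Synonymous: 2 of 5.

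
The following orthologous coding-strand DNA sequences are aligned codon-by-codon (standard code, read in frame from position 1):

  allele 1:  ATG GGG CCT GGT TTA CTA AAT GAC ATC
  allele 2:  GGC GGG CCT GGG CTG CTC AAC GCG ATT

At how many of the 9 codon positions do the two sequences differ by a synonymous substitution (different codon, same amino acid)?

Codon 1: ATG Met / GGC Gly — nonsynonymous.
Codon 2: GGG Gly / GGG Gly — identical.
Codon 3: CCT Pro / CCT Pro — identical.
Codon 4: GGT Gly / GGG Gly — synonymous.
Codon 5: TTA Leu / CTG Leu — synonymous.
Codon 6: CTA Leu / CTC Leu — synonymous.
Codon 7: AAT Asn / AAC Asn — synonymous.
Codon 8: GAC Asp / GCG Ala — nonsynonymous.
Codon 9: ATC Ile / ATT Ile — synonymous.
Synonymous differences: 5.

5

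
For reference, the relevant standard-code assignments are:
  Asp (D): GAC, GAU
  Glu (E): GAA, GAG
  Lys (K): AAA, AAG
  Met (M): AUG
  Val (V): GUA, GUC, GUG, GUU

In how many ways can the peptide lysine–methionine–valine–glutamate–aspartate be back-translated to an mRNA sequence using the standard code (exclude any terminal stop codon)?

Lys: 2 codons.
Met: 1 codon.
Val: 4 codons.
Glu: 2 codons.
Asp: 2 codons.
2 × 1 × 4 × 2 × 2 = 32.

32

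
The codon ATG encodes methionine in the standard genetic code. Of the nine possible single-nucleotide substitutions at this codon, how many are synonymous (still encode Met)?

Position 1: none → 0 synonymous.
Position 2: none → 0 synonymous.
Position 3: none → 0 synonymous.
Total: 0 + 0 + 0 = 0.

0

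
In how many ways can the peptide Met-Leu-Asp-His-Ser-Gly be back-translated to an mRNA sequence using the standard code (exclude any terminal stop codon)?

576

Met: 1 codon.
Leu: 6 codons.
Asp: 2 codons.
His: 2 codons.
Ser: 6 codons.
Gly: 4 codons.
1 × 6 × 2 × 2 × 6 × 4 = 576.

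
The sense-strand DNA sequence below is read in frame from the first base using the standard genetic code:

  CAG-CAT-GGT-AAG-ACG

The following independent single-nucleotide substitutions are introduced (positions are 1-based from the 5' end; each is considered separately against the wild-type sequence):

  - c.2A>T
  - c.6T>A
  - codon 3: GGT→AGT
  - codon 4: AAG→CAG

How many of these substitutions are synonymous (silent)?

0

Codon 1: CAG (Gln) → CTG (Leu) — missense.
Codon 2: CAT (His) → CAA (Gln) — missense.
Codon 3: GGT (Gly) → AGT (Ser) — missense.
Codon 4: AAG (Lys) → CAG (Gln) — missense.
Synonymous: 0 of 4.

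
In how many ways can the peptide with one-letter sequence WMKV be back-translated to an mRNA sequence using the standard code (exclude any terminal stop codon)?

Trp: 1 codon.
Met: 1 codon.
Lys: 2 codons.
Val: 4 codons.
1 × 1 × 2 × 4 = 8.

8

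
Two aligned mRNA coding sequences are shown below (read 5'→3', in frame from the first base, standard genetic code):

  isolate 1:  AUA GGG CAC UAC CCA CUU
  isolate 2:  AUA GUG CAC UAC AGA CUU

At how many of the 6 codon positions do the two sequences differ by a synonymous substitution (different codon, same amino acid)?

0

Codon 1: AUA Ile / AUA Ile — identical.
Codon 2: GGG Gly / GUG Val — nonsynonymous.
Codon 3: CAC His / CAC His — identical.
Codon 4: UAC Tyr / UAC Tyr — identical.
Codon 5: CCA Pro / AGA Arg — nonsynonymous.
Codon 6: CUU Leu / CUU Leu — identical.
Synonymous differences: 0.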